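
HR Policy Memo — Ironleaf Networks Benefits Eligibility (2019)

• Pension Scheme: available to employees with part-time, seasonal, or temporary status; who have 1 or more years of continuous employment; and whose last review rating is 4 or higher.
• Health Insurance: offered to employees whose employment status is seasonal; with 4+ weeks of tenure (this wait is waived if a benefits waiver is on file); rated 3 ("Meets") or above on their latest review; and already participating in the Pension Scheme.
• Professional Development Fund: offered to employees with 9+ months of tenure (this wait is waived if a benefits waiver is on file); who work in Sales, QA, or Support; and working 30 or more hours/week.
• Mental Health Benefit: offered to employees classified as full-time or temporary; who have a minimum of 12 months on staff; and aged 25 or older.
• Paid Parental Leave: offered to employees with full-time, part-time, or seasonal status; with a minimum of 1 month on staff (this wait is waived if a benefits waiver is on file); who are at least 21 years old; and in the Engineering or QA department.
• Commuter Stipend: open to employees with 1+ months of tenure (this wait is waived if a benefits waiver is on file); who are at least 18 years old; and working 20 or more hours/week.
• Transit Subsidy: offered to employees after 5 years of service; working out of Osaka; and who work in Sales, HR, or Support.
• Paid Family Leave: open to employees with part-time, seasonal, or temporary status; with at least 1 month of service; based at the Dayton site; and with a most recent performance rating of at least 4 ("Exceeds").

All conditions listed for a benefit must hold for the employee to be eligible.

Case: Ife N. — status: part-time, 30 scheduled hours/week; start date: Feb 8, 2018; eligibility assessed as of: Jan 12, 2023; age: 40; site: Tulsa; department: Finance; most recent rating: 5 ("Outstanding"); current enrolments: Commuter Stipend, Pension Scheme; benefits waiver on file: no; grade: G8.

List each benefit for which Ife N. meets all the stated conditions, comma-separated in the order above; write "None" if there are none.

Service from Feb 8, 2018 to Jan 12, 2023: 1799 days.
Pension Scheme — status part-time ✓; service 1799 days ≥ 1 year (≈365 days) ✓; rating 5 ≥ 4 ✓ → eligible.
Health Insurance — status part-time ✗ (requires seasonal) → not eligible.
Professional Development Fund — no waiver, service 1799 days ≥ 9 months (≈270 days) ✓; dept Finance ✗ → not eligible.
Mental Health Benefit — status part-time ✗ (requires full-time or temporary) → not eligible.
Paid Parental Leave — status part-time ✓; no waiver, service 1799 days ≥ 1 month (≈30 days) ✓; age 40 ≥ 21 ✓; dept Finance ✗ → not eligible.
Commuter Stipend — no waiver, service 1799 days ≥ 1 month (≈30 days) ✓; age 40 ≥ 18 ✓; 30 hrs/wk ≥ 20 ✓ → eligible.
Transit Subsidy — service 1799 days < 5 years (≈1825 days) ✗ → not eligible.
Paid Family Leave — status part-time ✓; service 1799 days ≥ 1 month (≈30 days) ✓; site Tulsa ✗ (not Dayton) → not eligible.

Pension Scheme, Commuter Stipend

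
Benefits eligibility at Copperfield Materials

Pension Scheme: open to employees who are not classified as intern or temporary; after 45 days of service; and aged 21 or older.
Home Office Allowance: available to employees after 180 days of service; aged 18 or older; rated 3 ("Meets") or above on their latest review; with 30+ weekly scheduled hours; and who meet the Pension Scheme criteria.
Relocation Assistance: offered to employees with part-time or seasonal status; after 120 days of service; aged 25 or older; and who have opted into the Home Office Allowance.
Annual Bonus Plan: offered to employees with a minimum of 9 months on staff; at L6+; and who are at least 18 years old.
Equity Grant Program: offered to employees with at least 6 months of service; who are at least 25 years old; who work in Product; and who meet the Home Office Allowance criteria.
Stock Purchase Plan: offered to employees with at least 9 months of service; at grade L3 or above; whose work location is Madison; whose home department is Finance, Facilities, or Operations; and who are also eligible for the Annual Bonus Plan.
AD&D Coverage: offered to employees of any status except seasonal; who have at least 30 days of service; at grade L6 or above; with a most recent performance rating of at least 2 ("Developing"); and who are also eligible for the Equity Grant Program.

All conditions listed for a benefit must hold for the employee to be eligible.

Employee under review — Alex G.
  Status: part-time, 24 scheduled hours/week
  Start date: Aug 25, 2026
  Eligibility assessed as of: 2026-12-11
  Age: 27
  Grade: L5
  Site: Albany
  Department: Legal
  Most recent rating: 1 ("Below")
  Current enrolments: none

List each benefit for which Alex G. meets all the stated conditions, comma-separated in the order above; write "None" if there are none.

Pension Scheme

Service from Aug 25, 2026 to 2026-12-11: 108 days.
Pension Scheme — status part-time ✓ (not excluded); service 108 days ≥ 45 days ✓; age 27 ≥ 21 ✓ → eligible.
Home Office Allowance — service 108 days < 180 days ✗ → not eligible.
Relocation Assistance — status part-time ✓; service 108 days < 120 days ✗ → not eligible.
Annual Bonus Plan — service 108 days < 9 months (≈270 days) ✗ → not eligible.
Equity Grant Program — service 108 days < 6 months (≈180 days) ✗ → not eligible.
Stock Purchase Plan — service 108 days < 9 months (≈270 days) ✗ → not eligible.
AD&D Coverage — status part-time ✓ (not excluded); service 108 days ≥ 30 days ✓; grade L5 < L6 ✗ → not eligible.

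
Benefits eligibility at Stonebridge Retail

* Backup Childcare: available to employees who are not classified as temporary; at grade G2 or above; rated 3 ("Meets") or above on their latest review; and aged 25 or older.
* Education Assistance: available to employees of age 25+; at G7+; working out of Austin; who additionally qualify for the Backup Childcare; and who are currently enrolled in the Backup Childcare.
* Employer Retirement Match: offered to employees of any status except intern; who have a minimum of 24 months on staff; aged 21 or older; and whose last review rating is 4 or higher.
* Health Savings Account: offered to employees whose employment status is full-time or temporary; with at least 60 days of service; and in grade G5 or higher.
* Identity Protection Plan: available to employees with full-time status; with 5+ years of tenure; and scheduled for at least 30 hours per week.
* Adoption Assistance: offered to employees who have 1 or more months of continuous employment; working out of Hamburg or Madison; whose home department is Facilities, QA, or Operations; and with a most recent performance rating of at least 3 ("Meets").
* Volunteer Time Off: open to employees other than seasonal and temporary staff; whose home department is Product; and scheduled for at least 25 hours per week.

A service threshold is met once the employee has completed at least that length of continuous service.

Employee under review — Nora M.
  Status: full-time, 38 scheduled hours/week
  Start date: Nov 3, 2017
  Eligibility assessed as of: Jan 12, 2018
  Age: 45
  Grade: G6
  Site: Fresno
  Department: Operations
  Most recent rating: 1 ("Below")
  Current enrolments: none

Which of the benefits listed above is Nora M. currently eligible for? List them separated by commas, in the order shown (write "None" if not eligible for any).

Service from Nov 3, 2017 to Jan 12, 2018: 70 days.
Backup Childcare — status full-time ✓ (not excluded); grade G6 ≥ G2 ✓; rating 1 < 3 ✗ → not eligible.
Education Assistance — age 45 ≥ 25 ✓; grade G6 < G7 ✗ → not eligible.
Employer Retirement Match — status full-time ✓ (not excluded); service 70 days < 24 months (≈720 days) ✗ → not eligible.
Health Savings Account — status full-time ✓; service 70 days ≥ 60 days ✓; grade G6 ≥ G5 ✓ → eligible.
Identity Protection Plan — status full-time ✓; service 70 days < 5 years (≈1825 days) ✗ → not eligible.
Adoption Assistance — service 70 days ≥ 1 month (≈30 days) ✓; site Fresno ✗ (not Hamburg or Madison) → not eligible.
Volunteer Time Off — status full-time ✓ (not excluded); dept Operations ✗ → not eligible.

Health Savings Account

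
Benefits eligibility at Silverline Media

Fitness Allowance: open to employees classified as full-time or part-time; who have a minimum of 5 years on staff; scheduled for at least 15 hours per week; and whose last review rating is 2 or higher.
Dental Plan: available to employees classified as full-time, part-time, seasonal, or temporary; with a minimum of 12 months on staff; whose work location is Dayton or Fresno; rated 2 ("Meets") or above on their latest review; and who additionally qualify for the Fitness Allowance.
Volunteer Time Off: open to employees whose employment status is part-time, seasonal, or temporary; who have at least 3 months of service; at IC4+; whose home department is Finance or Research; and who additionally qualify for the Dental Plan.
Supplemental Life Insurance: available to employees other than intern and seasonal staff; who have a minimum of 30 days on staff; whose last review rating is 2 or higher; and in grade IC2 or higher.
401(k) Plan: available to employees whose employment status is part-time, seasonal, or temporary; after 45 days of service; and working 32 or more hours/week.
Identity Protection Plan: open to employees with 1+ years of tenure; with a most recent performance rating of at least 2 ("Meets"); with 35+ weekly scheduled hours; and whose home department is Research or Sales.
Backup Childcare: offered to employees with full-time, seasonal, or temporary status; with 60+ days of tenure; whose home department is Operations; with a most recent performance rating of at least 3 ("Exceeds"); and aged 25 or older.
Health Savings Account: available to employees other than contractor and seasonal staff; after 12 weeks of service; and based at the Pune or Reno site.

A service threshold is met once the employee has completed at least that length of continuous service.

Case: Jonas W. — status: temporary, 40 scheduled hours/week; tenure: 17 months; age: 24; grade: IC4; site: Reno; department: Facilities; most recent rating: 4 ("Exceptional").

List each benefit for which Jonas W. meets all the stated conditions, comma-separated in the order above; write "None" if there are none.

Supplemental Life Insurance, 401(k) Plan, Health Savings Account

Fitness Allowance — status temporary ✗ (requires full-time or part-time) → not eligible.
Dental Plan — status temporary ✓; service 17 months ≥ 12 months ✓; site Reno ✗ (not Dayton or Fresno) → not eligible.
Volunteer Time Off — status temporary ✓; service 17 months ≥ 3 months ✓; grade IC4 ≥ IC4 ✓; dept Facilities ✗ → not eligible.
Supplemental Life Insurance — status temporary ✓ (not excluded); service 17 months ≥ 30 days ✓; rating 4 ≥ 2 ✓; grade IC4 ≥ IC2 ✓ → eligible.
401(k) Plan — status temporary ✓; service 17 months ≥ 45 days ✓; 40 hrs/wk ≥ 32 ✓ → eligible.
Identity Protection Plan — service 17 months ≥ 1 year (≈365 days) ✓; rating 4 ≥ 2 ✓; 40 hrs/wk ≥ 35 ✓; dept Facilities ✗ → not eligible.
Backup Childcare — status temporary ✓; service 17 months ≥ 60 days ✓; dept Facilities ✗ → not eligible.
Health Savings Account — status temporary ✓ (not excluded); service 17 months ≥ 12 weeks (≈84 days) ✓; site Reno ✓ → eligible.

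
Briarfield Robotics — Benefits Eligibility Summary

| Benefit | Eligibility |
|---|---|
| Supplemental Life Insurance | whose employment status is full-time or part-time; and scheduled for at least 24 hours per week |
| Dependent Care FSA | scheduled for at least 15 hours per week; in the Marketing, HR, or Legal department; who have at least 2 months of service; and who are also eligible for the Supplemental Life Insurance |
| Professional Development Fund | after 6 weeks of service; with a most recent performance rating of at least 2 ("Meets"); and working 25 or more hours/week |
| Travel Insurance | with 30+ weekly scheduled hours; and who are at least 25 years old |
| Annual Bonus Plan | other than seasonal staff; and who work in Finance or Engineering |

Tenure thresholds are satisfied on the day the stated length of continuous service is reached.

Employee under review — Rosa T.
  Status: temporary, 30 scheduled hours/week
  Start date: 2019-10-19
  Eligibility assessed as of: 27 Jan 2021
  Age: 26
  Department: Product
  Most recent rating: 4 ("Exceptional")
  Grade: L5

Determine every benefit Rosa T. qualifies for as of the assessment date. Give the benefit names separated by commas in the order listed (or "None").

Professional Development Fund, Travel Insurance

Service from 2019-10-19 to 27 Jan 2021: 466 days.
Supplemental Life Insurance — status temporary ✗ (requires full-time or part-time) → not eligible.
Dependent Care FSA — 30 hrs/wk ≥ 15 ✓; dept Product ✗ → not eligible.
Professional Development Fund — service 466 days ≥ 6 weeks (≈42 days) ✓; rating 4 ≥ 2 ✓; 30 hrs/wk ≥ 25 ✓ → eligible.
Travel Insurance — 30 hrs/wk ≥ 30 ✓; age 26 ≥ 25 ✓ → eligible.
Annual Bonus Plan — status temporary ✓ (not excluded); dept Product ✗ → not eligible.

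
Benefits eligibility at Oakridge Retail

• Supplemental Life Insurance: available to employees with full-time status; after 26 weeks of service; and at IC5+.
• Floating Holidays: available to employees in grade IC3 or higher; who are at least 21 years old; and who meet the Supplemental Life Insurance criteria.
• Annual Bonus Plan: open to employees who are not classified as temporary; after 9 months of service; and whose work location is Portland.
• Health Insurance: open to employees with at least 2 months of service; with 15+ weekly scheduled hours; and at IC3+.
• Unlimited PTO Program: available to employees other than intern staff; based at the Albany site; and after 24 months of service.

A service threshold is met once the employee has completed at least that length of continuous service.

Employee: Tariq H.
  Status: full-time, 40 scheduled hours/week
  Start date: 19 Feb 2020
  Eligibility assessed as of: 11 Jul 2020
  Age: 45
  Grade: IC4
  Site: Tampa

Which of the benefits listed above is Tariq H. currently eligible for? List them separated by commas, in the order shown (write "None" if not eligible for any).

Service from 19 Feb 2020 to 11 Jul 2020: 143 days.
Supplemental Life Insurance — status full-time ✓; service 143 days < 26 weeks (≈182 days) ✗ → not eligible.
Floating Holidays — grade IC4 ≥ IC3 ✓; age 45 ≥ 21 ✓; not eligible for Supplemental Life Insurance ✗ → not eligible.
Annual Bonus Plan — status full-time ✓ (not excluded); service 143 days < 9 months (≈270 days) ✗ → not eligible.
Health Insurance — service 143 days ≥ 2 months (≈60 days) ✓; 40 hrs/wk ≥ 15 ✓; grade IC4 ≥ IC3 ✓ → eligible.
Unlimited PTO Program — status full-time ✓ (not excluded); site Tampa ✗ (not Albany) → not eligible.

Health Insurance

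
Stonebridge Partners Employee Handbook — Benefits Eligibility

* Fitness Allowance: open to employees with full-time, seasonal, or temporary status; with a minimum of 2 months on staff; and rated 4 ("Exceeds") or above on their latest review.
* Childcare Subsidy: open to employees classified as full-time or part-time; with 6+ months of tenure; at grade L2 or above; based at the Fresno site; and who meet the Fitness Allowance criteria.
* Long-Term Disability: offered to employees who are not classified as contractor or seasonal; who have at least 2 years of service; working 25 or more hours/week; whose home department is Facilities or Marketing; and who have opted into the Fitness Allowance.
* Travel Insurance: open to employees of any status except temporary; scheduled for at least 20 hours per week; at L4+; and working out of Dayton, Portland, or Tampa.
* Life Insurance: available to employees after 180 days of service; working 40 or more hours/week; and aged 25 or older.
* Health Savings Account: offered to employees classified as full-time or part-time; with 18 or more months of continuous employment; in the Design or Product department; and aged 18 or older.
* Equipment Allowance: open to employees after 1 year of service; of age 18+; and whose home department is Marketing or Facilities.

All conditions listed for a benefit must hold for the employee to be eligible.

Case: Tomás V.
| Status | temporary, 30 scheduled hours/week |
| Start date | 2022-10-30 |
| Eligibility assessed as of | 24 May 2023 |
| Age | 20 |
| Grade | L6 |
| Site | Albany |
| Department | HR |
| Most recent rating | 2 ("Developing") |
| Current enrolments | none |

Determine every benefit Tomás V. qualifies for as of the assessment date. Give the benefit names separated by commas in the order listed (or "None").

None

Service from 2022-10-30 to 24 May 2023: 206 days.
Fitness Allowance — status temporary ✓; service 206 days ≥ 2 months (≈60 days) ✓; rating 2 < 4 ✗ → not eligible.
Childcare Subsidy — status temporary ✗ (requires full-time or part-time) → not eligible.
Long-Term Disability — status temporary ✓ (not excluded); service 206 days < 2 years (≈730 days) ✗ → not eligible.
Travel Insurance — status temporary ✗ (excluded) → not eligible.
Life Insurance — service 206 days ≥ 180 days ✓; 30 hrs/wk < 40 ✗ → not eligible.
Health Savings Account — status temporary ✗ (requires full-time or part-time) → not eligible.
Equipment Allowance — service 206 days < 1 year (≈365 days) ✗ → not eligible.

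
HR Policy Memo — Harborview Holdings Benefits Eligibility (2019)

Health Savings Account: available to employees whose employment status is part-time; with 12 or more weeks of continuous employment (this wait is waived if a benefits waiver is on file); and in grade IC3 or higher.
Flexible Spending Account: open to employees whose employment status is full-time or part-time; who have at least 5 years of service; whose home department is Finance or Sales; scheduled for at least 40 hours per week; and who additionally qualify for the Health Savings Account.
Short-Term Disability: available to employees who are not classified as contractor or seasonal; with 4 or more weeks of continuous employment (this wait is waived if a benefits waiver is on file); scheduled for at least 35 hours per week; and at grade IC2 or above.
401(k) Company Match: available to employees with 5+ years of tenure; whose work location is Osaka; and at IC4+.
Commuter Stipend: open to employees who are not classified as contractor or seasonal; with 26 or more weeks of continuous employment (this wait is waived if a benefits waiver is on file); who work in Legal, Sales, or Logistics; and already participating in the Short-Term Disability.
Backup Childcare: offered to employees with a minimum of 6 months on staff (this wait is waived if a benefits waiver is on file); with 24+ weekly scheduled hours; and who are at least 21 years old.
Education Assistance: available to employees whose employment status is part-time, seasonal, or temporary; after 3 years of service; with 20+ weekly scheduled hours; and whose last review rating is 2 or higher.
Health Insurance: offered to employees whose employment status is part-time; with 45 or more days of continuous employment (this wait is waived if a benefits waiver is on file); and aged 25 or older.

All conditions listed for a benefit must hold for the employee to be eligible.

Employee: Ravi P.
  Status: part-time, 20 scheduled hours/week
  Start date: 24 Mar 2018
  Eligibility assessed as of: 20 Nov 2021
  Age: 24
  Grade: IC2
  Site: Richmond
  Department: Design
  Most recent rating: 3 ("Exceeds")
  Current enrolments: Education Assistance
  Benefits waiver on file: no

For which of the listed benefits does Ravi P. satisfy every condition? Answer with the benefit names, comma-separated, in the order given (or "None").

Service from 24 Mar 2018 to 20 Nov 2021: 1337 days.
Health Savings Account — status part-time ✓; no waiver, service 1337 days ≥ 12 weeks (≈84 days) ✓; grade IC2 < IC3 ✗ → not eligible.
Flexible Spending Account — status part-time ✓; service 1337 days < 5 years (≈1825 days) ✗ → not eligible.
Short-Term Disability — status part-time ✓ (not excluded); no waiver, service 1337 days ≥ 4 weeks (≈28 days) ✓; 20 hrs/wk < 35 ✗ → not eligible.
401(k) Company Match — service 1337 days < 5 years (≈1825 days) ✗ → not eligible.
Commuter Stipend — status part-time ✓ (not excluded); no waiver, service 1337 days ≥ 26 weeks (≈182 days) ✓; dept Design ✗ → not eligible.
Backup Childcare — no waiver, service 1337 days ≥ 6 months (≈180 days) ✓; 20 hrs/wk < 24 ✗ → not eligible.
Education Assistance — status part-time ✓; service 1337 days ≥ 3 years (≈1095 days) ✓; 20 hrs/wk ≥ 20 ✓; rating 3 ≥ 2 ✓ → eligible.
Health Insurance — status part-time ✓; no waiver, service 1337 days ≥ 45 days ✓; age 24 < 25 ✗ → not eligible.

Education Assistance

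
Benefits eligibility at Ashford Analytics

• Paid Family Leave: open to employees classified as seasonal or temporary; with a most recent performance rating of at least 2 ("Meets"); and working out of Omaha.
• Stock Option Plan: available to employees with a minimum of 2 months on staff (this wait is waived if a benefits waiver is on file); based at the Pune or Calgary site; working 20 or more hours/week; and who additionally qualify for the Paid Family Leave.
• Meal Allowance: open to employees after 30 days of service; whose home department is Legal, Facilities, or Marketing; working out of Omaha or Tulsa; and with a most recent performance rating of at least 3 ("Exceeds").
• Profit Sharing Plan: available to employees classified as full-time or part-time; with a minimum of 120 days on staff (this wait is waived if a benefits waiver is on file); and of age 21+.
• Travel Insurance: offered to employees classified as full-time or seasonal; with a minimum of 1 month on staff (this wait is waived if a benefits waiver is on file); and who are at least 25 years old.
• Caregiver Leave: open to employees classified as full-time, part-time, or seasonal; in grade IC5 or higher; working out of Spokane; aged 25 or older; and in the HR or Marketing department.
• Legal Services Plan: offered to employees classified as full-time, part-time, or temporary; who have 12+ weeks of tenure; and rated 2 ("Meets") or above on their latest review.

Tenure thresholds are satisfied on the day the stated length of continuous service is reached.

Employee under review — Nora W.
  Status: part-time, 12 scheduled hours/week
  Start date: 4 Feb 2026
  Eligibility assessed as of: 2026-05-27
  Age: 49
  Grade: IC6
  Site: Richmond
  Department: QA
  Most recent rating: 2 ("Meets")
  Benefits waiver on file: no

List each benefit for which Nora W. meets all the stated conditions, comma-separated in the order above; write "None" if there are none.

Service from 4 Feb 2026 to 2026-05-27: 112 days.
Paid Family Leave — status part-time ✗ (requires seasonal or temporary) → not eligible.
Stock Option Plan — no waiver, service 112 days ≥ 2 months (≈60 days) ✓; site Richmond ✗ (not Pune or Calgary) → not eligible.
Meal Allowance — service 112 days ≥ 30 days ✓; dept QA ✗ → not eligible.
Profit Sharing Plan — status part-time ✓; no waiver, service 112 days < 120 days ✗ → not eligible.
Travel Insurance — status part-time ✗ (requires full-time or seasonal) → not eligible.
Caregiver Leave — status part-time ✓; grade IC6 ≥ IC5 ✓; site Richmond ✗ (not Spokane) → not eligible.
Legal Services Plan — status part-time ✓; service 112 days ≥ 12 weeks (≈84 days) ✓; rating 2 ≥ 2 ✓ → eligible.

Legal Services Plan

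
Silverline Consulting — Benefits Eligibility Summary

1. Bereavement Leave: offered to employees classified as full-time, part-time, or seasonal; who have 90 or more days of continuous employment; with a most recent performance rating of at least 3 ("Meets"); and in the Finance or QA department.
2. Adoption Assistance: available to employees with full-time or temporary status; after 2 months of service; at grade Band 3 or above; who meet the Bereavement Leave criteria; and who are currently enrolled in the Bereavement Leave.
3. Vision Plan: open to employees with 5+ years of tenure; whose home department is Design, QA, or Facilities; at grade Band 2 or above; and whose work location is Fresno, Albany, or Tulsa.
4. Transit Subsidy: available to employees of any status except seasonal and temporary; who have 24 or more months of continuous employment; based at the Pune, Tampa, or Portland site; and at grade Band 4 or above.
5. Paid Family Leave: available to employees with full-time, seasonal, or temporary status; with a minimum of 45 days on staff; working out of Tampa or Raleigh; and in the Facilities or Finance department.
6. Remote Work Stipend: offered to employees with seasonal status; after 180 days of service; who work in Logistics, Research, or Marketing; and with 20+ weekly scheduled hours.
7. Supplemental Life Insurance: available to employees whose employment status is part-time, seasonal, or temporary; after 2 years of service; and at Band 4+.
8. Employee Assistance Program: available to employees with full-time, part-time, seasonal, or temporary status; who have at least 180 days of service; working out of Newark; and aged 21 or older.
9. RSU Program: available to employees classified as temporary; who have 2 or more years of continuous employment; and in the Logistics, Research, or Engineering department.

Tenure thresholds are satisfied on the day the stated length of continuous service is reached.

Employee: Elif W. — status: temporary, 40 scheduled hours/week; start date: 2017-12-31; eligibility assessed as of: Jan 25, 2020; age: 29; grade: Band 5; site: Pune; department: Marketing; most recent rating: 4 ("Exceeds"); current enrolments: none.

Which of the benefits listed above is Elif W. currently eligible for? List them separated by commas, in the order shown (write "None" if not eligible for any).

Supplemental Life Insurance

Service from 2017-12-31 to Jan 25, 2020: 755 days.
Bereavement Leave — status temporary ✗ (requires full-time, part-time, or seasonal) → not eligible.
Adoption Assistance — status temporary ✓; service 755 days ≥ 2 months (≈60 days) ✓; grade Band 5 ≥ Band 3 ✓; not eligible for Bereavement Leave ✗ → not eligible.
Vision Plan — service 755 days < 5 years (≈1825 days) ✗ → not eligible.
Transit Subsidy — status temporary ✗ (excluded) → not eligible.
Paid Family Leave — status temporary ✓; service 755 days ≥ 45 days ✓; site Pune ✗ (not Tampa or Raleigh) → not eligible.
Remote Work Stipend — status temporary ✗ (requires seasonal) → not eligible.
Supplemental Life Insurance — status temporary ✓; service 755 days ≥ 2 years (≈730 days) ✓; grade Band 5 ≥ Band 4 ✓ → eligible.
Employee Assistance Program — status temporary ✓; service 755 days ≥ 180 days ✓; site Pune ✗ (not Newark) → not eligible.
RSU Program — status temporary ✓; service 755 days ≥ 2 years (≈730 days) ✓; dept Marketing ✗ → not eligible.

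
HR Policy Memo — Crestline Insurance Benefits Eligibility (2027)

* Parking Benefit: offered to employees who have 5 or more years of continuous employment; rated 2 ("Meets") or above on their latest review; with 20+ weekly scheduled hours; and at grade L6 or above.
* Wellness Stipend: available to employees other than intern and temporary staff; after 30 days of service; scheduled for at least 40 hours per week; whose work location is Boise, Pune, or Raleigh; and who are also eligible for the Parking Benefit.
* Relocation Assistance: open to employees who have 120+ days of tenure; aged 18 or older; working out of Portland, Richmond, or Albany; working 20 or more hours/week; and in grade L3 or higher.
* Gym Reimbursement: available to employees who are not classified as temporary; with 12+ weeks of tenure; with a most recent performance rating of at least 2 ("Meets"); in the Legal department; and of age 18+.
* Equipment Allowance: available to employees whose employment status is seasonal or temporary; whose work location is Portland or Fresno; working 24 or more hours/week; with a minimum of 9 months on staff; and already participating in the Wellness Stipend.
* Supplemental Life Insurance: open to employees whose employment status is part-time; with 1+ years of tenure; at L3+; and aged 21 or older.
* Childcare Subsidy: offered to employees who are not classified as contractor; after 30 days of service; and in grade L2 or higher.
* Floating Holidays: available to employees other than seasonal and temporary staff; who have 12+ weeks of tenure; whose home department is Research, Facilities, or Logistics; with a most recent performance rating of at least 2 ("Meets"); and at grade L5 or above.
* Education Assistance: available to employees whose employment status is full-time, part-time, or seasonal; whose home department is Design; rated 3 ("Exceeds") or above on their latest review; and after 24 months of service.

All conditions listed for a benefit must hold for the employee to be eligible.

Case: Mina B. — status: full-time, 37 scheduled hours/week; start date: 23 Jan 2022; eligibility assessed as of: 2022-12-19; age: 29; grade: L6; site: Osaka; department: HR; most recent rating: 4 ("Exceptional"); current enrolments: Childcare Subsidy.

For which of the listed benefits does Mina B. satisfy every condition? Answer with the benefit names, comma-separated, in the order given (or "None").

Childcare Subsidy

Service from 23 Jan 2022 to 2022-12-19: 330 days.
Parking Benefit — service 330 days < 5 years (≈1825 days) ✗ → not eligible.
Wellness Stipend — status full-time ✓ (not excluded); service 330 days ≥ 30 days ✓; 37 hrs/wk < 40 ✗ → not eligible.
Relocation Assistance — service 330 days ≥ 120 days ✓; age 29 ≥ 18 ✓; site Osaka ✗ (not Portland, Richmond, or Albany) → not eligible.
Gym Reimbursement — status full-time ✓ (not excluded); service 330 days ≥ 12 weeks (≈84 days) ✓; rating 4 ≥ 2 ✓; dept HR ✗ → not eligible.
Equipment Allowance — status full-time ✗ (requires seasonal or temporary) → not eligible.
Supplemental Life Insurance — status full-time ✗ (requires part-time) → not eligible.
Childcare Subsidy — status full-time ✓ (not excluded); service 330 days ≥ 30 days ✓; grade L6 ≥ L2 ✓ → eligible.
Floating Holidays — status full-time ✓ (not excluded); service 330 days ≥ 12 weeks (≈84 days) ✓; dept HR ✗ → not eligible.
Education Assistance — status full-time ✓; dept HR ✗ → not eligible.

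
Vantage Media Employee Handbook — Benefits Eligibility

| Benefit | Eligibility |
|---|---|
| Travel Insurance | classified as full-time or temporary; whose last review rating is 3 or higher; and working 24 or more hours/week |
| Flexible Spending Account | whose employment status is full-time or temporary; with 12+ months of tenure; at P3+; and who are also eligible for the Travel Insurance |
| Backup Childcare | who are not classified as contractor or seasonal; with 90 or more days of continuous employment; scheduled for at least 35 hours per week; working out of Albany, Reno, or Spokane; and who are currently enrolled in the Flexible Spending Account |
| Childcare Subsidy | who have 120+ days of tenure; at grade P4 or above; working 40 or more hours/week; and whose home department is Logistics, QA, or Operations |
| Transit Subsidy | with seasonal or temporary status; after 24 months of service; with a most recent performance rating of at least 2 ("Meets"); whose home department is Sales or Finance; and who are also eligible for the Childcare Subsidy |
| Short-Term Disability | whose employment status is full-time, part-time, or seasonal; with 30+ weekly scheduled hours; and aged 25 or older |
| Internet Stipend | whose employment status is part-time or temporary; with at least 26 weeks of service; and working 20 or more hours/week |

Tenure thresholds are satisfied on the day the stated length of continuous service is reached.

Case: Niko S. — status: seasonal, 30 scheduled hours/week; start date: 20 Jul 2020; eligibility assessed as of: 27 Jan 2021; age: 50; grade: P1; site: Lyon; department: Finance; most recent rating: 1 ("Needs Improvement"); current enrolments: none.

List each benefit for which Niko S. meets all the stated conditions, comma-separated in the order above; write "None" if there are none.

Service from 20 Jul 2020 to 27 Jan 2021: 191 days.
Travel Insurance — status seasonal ✗ (requires full-time or temporary) → not eligible.
Flexible Spending Account — status seasonal ✗ (requires full-time or temporary) → not eligible.
Backup Childcare — status seasonal ✗ (excluded) → not eligible.
Childcare Subsidy — service 191 days ≥ 120 days ✓; grade P1 < P4 ✗ → not eligible.
Transit Subsidy — status seasonal ✓; service 191 days < 24 months (≈720 days) ✗ → not eligible.
Short-Term Disability — status seasonal ✓; 30 hrs/wk ≥ 30 ✓; age 50 ≥ 25 ✓ → eligible.
Internet Stipend — status seasonal ✗ (requires part-time or temporary) → not eligible.

Short-Term Disability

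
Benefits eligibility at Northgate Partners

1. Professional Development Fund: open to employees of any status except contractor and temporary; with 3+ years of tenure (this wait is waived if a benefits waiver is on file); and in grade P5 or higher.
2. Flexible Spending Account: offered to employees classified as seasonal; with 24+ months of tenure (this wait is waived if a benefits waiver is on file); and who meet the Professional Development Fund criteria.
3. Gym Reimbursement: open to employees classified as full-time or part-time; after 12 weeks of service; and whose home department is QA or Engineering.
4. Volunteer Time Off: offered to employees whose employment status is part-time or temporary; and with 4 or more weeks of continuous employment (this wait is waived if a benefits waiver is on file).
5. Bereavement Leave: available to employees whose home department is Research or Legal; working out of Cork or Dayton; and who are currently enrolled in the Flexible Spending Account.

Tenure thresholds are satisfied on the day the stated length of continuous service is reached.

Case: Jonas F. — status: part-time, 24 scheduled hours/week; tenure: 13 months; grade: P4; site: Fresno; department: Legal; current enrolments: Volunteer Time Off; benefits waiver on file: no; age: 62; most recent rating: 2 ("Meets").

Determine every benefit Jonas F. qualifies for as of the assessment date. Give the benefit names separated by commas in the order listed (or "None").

Volunteer Time Off

Professional Development Fund — status part-time ✓ (not excluded); no waiver, service 13 months < 3 years (≈1095 days) ✗ → not eligible.
Flexible Spending Account — status part-time ✗ (requires seasonal) → not eligible.
Gym Reimbursement — status part-time ✓; service 13 months ≥ 12 weeks (≈84 days) ✓; dept Legal ✗ → not eligible.
Volunteer Time Off — status part-time ✓; no waiver, service 13 months ≥ 4 weeks (≈28 days) ✓ → eligible.
Bereavement Leave — dept Legal ✓; site Fresno ✗ (not Cork or Dayton) → not eligible.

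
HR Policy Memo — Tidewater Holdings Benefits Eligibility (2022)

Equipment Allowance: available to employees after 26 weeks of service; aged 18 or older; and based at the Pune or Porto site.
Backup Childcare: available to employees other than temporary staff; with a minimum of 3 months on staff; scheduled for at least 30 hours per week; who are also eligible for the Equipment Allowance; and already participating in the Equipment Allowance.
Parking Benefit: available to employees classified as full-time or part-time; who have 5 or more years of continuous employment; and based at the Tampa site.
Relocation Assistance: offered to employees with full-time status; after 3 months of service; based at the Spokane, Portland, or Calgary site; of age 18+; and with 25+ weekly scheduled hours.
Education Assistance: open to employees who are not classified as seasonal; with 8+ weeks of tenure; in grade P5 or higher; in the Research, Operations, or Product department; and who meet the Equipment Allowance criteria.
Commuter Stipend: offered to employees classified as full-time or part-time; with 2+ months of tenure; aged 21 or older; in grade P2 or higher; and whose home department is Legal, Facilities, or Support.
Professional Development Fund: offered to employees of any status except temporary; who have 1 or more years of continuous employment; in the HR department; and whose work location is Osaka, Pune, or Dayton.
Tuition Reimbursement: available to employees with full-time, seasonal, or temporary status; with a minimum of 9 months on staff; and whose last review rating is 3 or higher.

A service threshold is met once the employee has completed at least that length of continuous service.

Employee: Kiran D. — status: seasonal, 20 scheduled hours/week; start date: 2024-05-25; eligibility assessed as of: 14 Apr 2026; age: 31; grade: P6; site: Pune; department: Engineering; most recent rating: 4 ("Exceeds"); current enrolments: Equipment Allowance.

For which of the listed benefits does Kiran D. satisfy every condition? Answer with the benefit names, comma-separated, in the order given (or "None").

Equipment Allowance, Tuition Reimbursement

Service from 2024-05-25 to 14 Apr 2026: 689 days.
Equipment Allowance — service 689 days ≥ 26 weeks (≈182 days) ✓; age 31 ≥ 18 ✓; site Pune ✓ → eligible.
Backup Childcare — status seasonal ✓ (not excluded); service 689 days ≥ 3 months (≈90 days) ✓; 20 hrs/wk < 30 ✗ → not eligible.
Parking Benefit — status seasonal ✗ (requires full-time or part-time) → not eligible.
Relocation Assistance — status seasonal ✗ (requires full-time) → not eligible.
Education Assistance — status seasonal ✗ (excluded) → not eligible.
Commuter Stipend — status seasonal ✗ (requires full-time or part-time) → not eligible.
Professional Development Fund — status seasonal ✓ (not excluded); service 689 days ≥ 1 year (≈365 days) ✓; dept Engineering ✗ → not eligible.
Tuition Reimbursement — status seasonal ✓; service 689 days ≥ 9 months (≈270 days) ✓; rating 4 ≥ 3 ✓ → eligible.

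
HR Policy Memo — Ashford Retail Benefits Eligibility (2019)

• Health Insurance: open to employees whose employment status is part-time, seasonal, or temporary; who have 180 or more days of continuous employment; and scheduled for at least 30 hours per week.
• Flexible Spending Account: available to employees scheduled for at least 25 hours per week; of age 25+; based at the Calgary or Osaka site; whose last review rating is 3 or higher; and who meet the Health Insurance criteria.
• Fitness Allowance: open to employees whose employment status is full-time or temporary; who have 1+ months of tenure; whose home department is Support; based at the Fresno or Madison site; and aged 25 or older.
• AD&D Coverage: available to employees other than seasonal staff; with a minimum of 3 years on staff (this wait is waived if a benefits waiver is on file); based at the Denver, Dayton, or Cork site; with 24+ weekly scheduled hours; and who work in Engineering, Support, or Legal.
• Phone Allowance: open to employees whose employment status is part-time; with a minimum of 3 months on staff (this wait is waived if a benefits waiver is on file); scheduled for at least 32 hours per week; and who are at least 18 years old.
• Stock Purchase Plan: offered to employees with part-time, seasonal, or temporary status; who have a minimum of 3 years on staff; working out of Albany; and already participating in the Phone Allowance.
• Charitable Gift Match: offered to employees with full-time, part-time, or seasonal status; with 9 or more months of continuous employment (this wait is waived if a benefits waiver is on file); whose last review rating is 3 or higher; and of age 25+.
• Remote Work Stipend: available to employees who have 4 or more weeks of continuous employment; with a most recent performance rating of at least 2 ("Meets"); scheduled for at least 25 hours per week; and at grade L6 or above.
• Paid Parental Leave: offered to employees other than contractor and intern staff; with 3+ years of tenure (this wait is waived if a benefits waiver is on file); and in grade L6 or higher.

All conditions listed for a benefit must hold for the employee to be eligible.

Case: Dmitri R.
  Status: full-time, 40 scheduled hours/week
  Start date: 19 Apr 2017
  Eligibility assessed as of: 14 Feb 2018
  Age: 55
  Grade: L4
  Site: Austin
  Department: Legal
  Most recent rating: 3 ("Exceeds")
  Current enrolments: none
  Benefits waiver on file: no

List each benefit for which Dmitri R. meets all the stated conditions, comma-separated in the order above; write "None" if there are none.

Charitable Gift Match

Service from 19 Apr 2017 to 14 Feb 2018: 301 days.
Health Insurance — status full-time ✗ (requires part-time, seasonal, or temporary) → not eligible.
Flexible Spending Account — 40 hrs/wk ≥ 25 ✓; age 55 ≥ 25 ✓; site Austin ✗ (not Calgary or Osaka) → not eligible.
Fitness Allowance — status full-time ✓; service 301 days ≥ 1 month (≈30 days) ✓; dept Legal ✗ → not eligible.
AD&D Coverage — status full-time ✓ (not excluded); no waiver, service 301 days < 3 years (≈1095 days) ✗ → not eligible.
Phone Allowance — status full-time ✗ (requires part-time) → not eligible.
Stock Purchase Plan — status full-time ✗ (requires part-time, seasonal, or temporary) → not eligible.
Charitable Gift Match — status full-time ✓; no waiver, service 301 days ≥ 9 months (≈270 days) ✓; rating 3 ≥ 3 ✓; age 55 ≥ 25 ✓ → eligible.
Remote Work Stipend — service 301 days ≥ 4 weeks (≈28 days) ✓; rating 3 ≥ 2 ✓; 40 hrs/wk ≥ 25 ✓; grade L4 < L6 ✗ → not eligible.
Paid Parental Leave — status full-time ✓ (not excluded); no waiver, service 301 days < 3 years (≈1095 days) ✗ → not eligible.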